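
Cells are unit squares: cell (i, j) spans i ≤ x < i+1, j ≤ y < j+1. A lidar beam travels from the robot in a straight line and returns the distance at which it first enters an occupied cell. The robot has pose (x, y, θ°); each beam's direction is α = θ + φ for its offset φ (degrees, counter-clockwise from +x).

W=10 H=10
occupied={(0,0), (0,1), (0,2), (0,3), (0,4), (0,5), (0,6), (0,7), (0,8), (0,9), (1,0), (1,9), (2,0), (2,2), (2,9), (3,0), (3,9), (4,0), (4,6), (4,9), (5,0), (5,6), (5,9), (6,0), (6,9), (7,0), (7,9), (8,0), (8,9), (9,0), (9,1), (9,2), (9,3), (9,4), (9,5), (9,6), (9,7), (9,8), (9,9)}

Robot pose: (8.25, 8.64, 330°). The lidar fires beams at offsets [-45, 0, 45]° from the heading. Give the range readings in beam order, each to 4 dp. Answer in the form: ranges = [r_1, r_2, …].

beam 1: φ=-45°, α=285°
  dir = (cos 285°, sin 285°) = (0.2588, -0.9659); from cell (8,8)
  next x-line at t=2.8978, next y-line at t=0.6626; Δt_x=3.8637, Δt_y=1.0353
    y: enter (8,7) at t=0.6626
    y: enter (8,6) at t=1.6979
    y: enter (8,5) at t=2.7331
    x: enter (9,5) at t=2.8978 ← occupied
  → r_1 = 2.8978
beam 2: φ=0°, α=330°
  dir = (cos 330°, sin 330°) = (0.8660, -0.5000); from cell (8,8)
  next x-line at t=0.8660, next y-line at t=1.2800; Δt_x=1.1547, Δt_y=2.0000
    x: enter (9,8) at t=0.8660 ← occupied
  → r_2 = 0.8660
beam 3: φ=45°, α=15°
  dir = (cos 15°, sin 15°) = (0.9659, 0.2588); from cell (8,8)
  next x-line at t=0.7765, next y-line at t=1.3909; Δt_x=1.0353, Δt_y=3.8637
    x: enter (9,8) at t=0.7765 ← occupied
  → r_3 = 0.7765

ranges = [2.8978, 0.8660, 0.7765]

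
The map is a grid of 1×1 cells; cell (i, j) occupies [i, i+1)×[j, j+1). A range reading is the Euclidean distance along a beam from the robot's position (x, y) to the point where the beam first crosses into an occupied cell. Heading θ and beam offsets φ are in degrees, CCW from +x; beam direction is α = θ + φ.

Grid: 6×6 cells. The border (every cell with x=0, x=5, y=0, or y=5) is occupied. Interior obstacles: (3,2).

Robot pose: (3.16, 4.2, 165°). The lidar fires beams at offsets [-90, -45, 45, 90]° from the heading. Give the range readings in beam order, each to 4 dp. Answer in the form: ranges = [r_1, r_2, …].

beam 1: φ=-90°, α=75°
  direction (0.2588, 0.9659); cell (3,4); t to first gridline: x 3.2455, y 0.8282 (then +3.8637 / +1.0353)
    (3,5) via y @ 0.8282  # hit
  → r_1 = 0.8282
beam 2: φ=-45°, α=120°
  direction (-0.5000, 0.8660); cell (3,4); t to first gridline: x 0.3200, y 0.9238 (then +2.0000 / +1.1547)
    (2,4) via x @ 0.3200
    (2,5) via y @ 0.9238  # hit
  → r_2 = 0.9238
beam 3: φ=45°, α=210°
  direction (-0.8660, -0.5000); cell (3,4); t to first gridline: x 0.1848, y 0.4000 (then +1.1547 / +2.0000)
    (2,4) via x @ 0.1848
    (2,3) via y @ 0.4000
    (1,3) via x @ 1.3395
    (1,2) via y @ 2.4000
    (0,2) via x @ 2.4942  # hit
  → r_3 = 2.4942
beam 4: φ=90°, α=255°
  direction (-0.2588, -0.9659); cell (3,4); t to first gridline: x 0.6182, y 0.2071 (then +3.8637 / +1.0353)
    (3,3) via y @ 0.2071
    (2,3) via x @ 0.6182
    (2,2) via y @ 1.2423
    (2,1) via y @ 2.2776
    (2,0) via y @ 3.3129  # hit
  → r_4 = 3.3129

ranges = [0.8282, 0.9238, 2.4942, 3.3129]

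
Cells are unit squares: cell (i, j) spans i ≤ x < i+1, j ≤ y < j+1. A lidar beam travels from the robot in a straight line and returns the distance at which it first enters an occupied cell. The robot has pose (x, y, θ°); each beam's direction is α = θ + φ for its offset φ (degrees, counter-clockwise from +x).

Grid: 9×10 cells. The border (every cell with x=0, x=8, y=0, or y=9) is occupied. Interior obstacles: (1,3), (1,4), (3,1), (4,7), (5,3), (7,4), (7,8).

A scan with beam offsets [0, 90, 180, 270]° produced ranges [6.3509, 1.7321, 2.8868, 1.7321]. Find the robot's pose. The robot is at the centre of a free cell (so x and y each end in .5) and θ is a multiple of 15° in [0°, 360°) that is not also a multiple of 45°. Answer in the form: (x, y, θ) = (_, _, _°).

(x, y, θ) = (2.5, 6.5, 300°)

Enumerate (i+0.5, j+0.5, θ) over the 49 free cells and 16 admissible headings. For each, cast all 4 beams and compare to the given ranges.
  (5.5, 2.5, 240°): beam 1 = 1.7321 ≠ 6.3509 ✗
  (3.5, 6.5, 255°): beam 1 = 5.6940 ≠ 6.3509 ✗
  (5.5, 2.5, 60°): beam 1 = 0.5774 ≠ 6.3509 ✗
  (1.5, 6.5, 75°): beam 1 = 2.5882 ≠ 6.3509 ✗
  …
  (2.5, 6.5, 300°): r_1=6.3509, r_2=1.7321, r_3=2.8868, r_4=1.7321 — all match ✓
Unique over the lattice → pose = (2.5, 6.5, 300°).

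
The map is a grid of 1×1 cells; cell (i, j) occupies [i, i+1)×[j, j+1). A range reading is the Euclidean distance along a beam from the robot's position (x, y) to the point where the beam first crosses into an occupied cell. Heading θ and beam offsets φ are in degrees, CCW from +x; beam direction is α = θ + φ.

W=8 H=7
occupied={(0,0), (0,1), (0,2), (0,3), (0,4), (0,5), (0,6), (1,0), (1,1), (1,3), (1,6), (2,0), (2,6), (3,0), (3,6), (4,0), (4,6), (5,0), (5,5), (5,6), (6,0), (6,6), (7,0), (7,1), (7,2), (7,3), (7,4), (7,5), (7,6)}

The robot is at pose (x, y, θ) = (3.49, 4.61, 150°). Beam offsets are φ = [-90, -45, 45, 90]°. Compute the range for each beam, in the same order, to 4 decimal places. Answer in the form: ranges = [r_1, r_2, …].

beam 1: φ=-90°, α=60°
  dir = (cos 60°, sin 60°) = (0.5000, 0.8660); from cell (3,4)
  next x-line at t=1.0200, next y-line at t=0.4503; Δt_x=2.0000, Δt_y=1.1547
    y: enter (3,5) at t=0.4503
    x: enter (4,5) at t=1.0200
    y: enter (4,6) at t=1.6050 ← occupied
  → r_1 = 1.6050
beam 2: φ=-45°, α=105°
  dir = (cos 105°, sin 105°) = (-0.2588, 0.9659); from cell (3,4)
  next x-line at t=1.8932, next y-line at t=0.4038; Δt_x=3.8637, Δt_y=1.0353
    y: enter (3,5) at t=0.4038
    y: enter (3,6) at t=1.4390 ← occupied
  → r_2 = 1.4390
beam 3: φ=45°, α=195°
  dir = (cos 195°, sin 195°) = (-0.9659, -0.2588); from cell (3,4)
  next x-line at t=0.5073, next y-line at t=2.3569; Δt_x=1.0353, Δt_y=3.8637
    x: enter (2,4) at t=0.5073
    x: enter (1,4) at t=1.5426
    y: enter (1,3) at t=2.3569 ← occupied
  → r_3 = 2.3569
beam 4: φ=90°, α=240°
  dir = (cos 240°, sin 240°) = (-0.5000, -0.8660); from cell (3,4)
  next x-line at t=0.9800, next y-line at t=0.7044; Δt_x=2.0000, Δt_y=1.1547
    y: enter (3,3) at t=0.7044
    x: enter (2,3) at t=0.9800
    y: enter (2,2) at t=1.8591
    x: enter (1,2) at t=2.9800
    y: enter (1,1) at t=3.0138 ← occupied
  → r_4 = 3.0138

ranges = [1.6050, 1.4390, 2.3569, 3.0138]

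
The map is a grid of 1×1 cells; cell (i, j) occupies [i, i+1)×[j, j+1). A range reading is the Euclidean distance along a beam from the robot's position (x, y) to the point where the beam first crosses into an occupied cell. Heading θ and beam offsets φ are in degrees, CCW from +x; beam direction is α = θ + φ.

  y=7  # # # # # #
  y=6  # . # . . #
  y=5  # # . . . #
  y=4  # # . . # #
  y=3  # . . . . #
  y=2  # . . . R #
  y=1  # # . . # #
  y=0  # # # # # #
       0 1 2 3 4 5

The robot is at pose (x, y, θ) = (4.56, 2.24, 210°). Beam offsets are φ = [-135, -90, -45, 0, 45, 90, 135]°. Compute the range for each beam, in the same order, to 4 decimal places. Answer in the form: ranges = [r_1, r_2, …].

ranges = [1.7000, 4.3417, 3.6856, 0.4800, 0.2485, 0.2771, 0.4555]

beam 1: φ=-135°, α=75°
  d=(0.2588,0.9659)  start (4,2)  tX=1.7000 tY=0.7868  stride 1/|dx|=3.8637 1/|dy|=1.0353
    cross y-line → (4,3), t=0.7868
    cross x-line → (5,3), t=1.7000 (wall)
  → r_1 = 1.7000
beam 2: φ=-90°, α=120°
  d=(-0.5000,0.8660)  start (4,2)  tX=1.1200 tY=0.8776  stride 1/|dx|=2.0000 1/|dy|=1.1547
    cross y-line → (4,3), t=0.8776
    cross x-line → (3,3), t=1.1200
    cross y-line → (3,4), t=2.0323
    cross x-line → (2,4), t=3.1200
    cross y-line → (2,5), t=3.1870
    cross y-line → (2,6), t=4.3417 (wall)
  → r_2 = 4.3417
beam 3: φ=-45°, α=165°
  d=(-0.9659,0.2588)  start (4,2)  tX=0.5798 tY=2.9364  stride 1/|dx|=1.0353 1/|dy|=3.8637
    cross x-line → (3,2), t=0.5798
    cross x-line → (2,2), t=1.6150
    cross x-line → (1,2), t=2.6503
    cross y-line → (1,3), t=2.9364
    cross x-line → (0,3), t=3.6856 (wall)
  → r_3 = 3.6856
beam 4: φ=0°, α=210°
  d=(-0.8660,-0.5000)  start (4,2)  tX=0.6466 tY=0.4800  stride 1/|dx|=1.1547 1/|dy|=2.0000
    cross y-line → (4,1), t=0.4800 (wall)
  → r_4 = 0.4800
beam 5: φ=45°, α=255°
  d=(-0.2588,-0.9659)  start (4,2)  tX=2.1637 tY=0.2485  stride 1/|dx|=3.8637 1/|dy|=1.0353
    cross y-line → (4,1), t=0.2485 (wall)
  → r_5 = 0.2485
beam 6: φ=90°, α=300°
  d=(0.5000,-0.8660)  start (4,2)  tX=0.8800 tY=0.2771  stride 1/|dx|=2.0000 1/|dy|=1.1547
    cross y-line → (4,1), t=0.2771 (wall)
  → r_6 = 0.2771
beam 7: φ=135°, α=345°
  d=(0.9659,-0.2588)  start (4,2)  tX=0.4555 tY=0.9273  stride 1/|dx|=1.0353 1/|dy|=3.8637
    cross x-line → (5,2), t=0.4555 (wall)
  → r_7 = 0.4555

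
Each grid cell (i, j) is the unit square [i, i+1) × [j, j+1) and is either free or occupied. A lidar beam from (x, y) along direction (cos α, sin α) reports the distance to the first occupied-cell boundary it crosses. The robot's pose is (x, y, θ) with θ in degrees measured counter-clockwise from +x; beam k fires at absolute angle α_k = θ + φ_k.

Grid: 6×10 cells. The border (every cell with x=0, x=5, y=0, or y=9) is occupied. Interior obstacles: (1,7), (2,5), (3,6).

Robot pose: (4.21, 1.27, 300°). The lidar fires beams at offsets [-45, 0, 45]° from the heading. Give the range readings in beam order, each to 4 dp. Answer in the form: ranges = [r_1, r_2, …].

ranges = [0.2795, 0.3118, 0.8179]

beam 1: φ=-45°, α=255°
  dir = (cos 255°, sin 255°) = (-0.2588, -0.9659); from cell (4,1)
  next x-line at t=0.8114, next y-line at t=0.2795; Δt_x=3.8637, Δt_y=1.0353
    y: enter (4,0) at t=0.2795 ← occupied
  → r_1 = 0.2795
beam 2: φ=0°, α=300°
  dir = (cos 300°, sin 300°) = (0.5000, -0.8660); from cell (4,1)
  next x-line at t=1.5800, next y-line at t=0.3118; Δt_x=2.0000, Δt_y=1.1547
    y: enter (4,0) at t=0.3118 ← occupied
  → r_2 = 0.3118
beam 3: φ=45°, α=345°
  dir = (cos 345°, sin 345°) = (0.9659, -0.2588); from cell (4,1)
  next x-line at t=0.8179, next y-line at t=1.0432; Δt_x=1.0353, Δt_y=3.8637
    x: enter (5,1) at t=0.8179 ← occupied
  → r_3 = 0.8179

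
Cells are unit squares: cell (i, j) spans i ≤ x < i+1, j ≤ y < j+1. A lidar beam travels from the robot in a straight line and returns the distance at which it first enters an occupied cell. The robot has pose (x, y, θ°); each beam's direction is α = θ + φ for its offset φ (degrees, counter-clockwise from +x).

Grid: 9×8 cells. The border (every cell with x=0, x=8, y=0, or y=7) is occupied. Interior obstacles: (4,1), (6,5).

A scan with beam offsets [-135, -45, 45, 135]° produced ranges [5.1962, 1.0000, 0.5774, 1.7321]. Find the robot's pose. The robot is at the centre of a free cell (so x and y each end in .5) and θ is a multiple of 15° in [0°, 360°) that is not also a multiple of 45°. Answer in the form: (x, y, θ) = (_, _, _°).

The pose lattice has 40·16 = 640 candidates. Test each by forward raycasting.
  (3.5, 6.5, 120°): beam 1 = 2.5882 ≠ 5.1962 ✗
  (1.5, 3.5, 75°): beam 1 = 2.8868 ≠ 5.1962 ✗
  (1.5, 3.5, 345°): beam 1 = 0.5774 ≠ 5.1962 ✗
  …
  (1.5, 2.5, 165°): r_1=5.1962, r_2=1.0000, r_3=0.5774, r_4=1.7321 — all match ✓
Only this pose fits every beam.

(x, y, θ) = (1.5, 2.5, 165°)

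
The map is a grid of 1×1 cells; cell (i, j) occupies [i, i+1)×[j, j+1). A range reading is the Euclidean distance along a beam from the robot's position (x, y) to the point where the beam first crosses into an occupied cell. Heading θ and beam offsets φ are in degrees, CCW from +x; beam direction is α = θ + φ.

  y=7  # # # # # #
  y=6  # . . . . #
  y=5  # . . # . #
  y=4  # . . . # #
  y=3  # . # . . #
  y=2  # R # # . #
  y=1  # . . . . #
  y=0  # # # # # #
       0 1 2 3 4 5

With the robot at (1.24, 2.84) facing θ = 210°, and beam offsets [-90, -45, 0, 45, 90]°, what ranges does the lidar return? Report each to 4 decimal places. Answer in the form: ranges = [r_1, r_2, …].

ranges = [0.4800, 0.2485, 0.2771, 0.9273, 2.1246]

beam 1: φ=-90°, α=120°
  d=(-0.5000,0.8660)  start (1,2)  tX=0.4800 tY=0.1848  stride 1/|dx|=2.0000 1/|dy|=1.1547
    cross y-line → (1,3), t=0.1848
    cross x-line → (0,3), t=0.4800 (wall)
  → r_1 = 0.4800
beam 2: φ=-45°, α=165°
  d=(-0.9659,0.2588)  start (1,2)  tX=0.2485 tY=0.6182  stride 1/|dx|=1.0353 1/|dy|=3.8637
    cross x-line → (0,2), t=0.2485 (wall)
  → r_2 = 0.2485
beam 3: φ=0°, α=210°
  d=(-0.8660,-0.5000)  start (1,2)  tX=0.2771 tY=1.6800  stride 1/|dx|=1.1547 1/|dy|=2.0000
    cross x-line → (0,2), t=0.2771 (wall)
  → r_3 = 0.2771
beam 4: φ=45°, α=255°
  d=(-0.2588,-0.9659)  start (1,2)  tX=0.9273 tY=0.8696  stride 1/|dx|=3.8637 1/|dy|=1.0353
    cross y-line → (1,1), t=0.8696
    cross x-line → (0,1), t=0.9273 (wall)
  → r_4 = 0.9273
beam 5: φ=90°, α=300°
  d=(0.5000,-0.8660)  start (1,2)  tX=1.5200 tY=0.9699  stride 1/|dx|=2.0000 1/|dy|=1.1547
    cross y-line → (1,1), t=0.9699
    cross x-line → (2,1), t=1.5200
    cross y-line → (2,0), t=2.1246 (wall)
  → r_5 = 2.1246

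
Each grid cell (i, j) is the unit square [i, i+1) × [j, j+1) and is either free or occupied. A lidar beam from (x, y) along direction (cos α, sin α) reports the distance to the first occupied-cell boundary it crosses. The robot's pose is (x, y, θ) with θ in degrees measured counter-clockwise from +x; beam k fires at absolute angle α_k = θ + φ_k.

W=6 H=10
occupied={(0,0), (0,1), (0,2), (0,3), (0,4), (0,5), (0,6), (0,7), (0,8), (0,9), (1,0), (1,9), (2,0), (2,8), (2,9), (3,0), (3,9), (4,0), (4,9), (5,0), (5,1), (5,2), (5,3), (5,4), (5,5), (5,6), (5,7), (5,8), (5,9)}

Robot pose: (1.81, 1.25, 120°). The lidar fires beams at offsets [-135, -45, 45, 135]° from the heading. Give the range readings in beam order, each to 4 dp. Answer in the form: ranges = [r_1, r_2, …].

beam 1: φ=-135°, α=345°
  cosα=0.9659 sinα=-0.2588 | (1,1) | tMaxX 0.1967 tMaxY 0.9659 | tΔX 1.0353 tΔY 3.8637
    t=0.1967 [x] (2,1)
    t=0.9659 [y] (2,0) — stop
  → r_1 = 0.9659
beam 2: φ=-45°, α=75°
  cosα=0.2588 sinα=0.9659 | (1,1) | tMaxX 0.7341 tMaxY 0.7765 | tΔX 3.8637 tΔY 1.0353
    t=0.7341 [x] (2,1)
    t=0.7765 [y] (2,2)
    t=1.8117 [y] (2,3)
    t=2.8470 [y] (2,4)
    t=3.8823 [y] (2,5)
    t=4.5978 [x] (3,5)
    t=4.9176 [y] (3,6)
    t=5.9528 [y] (3,7)
    t=6.9881 [y] (3,8)
    t=8.0234 [y] (3,9) — stop
  → r_2 = 8.0234
beam 3: φ=45°, α=165°
  cosα=-0.9659 sinα=0.2588 | (1,1) | tMaxX 0.8386 tMaxY 2.8978 | tΔX 1.0353 tΔY 3.8637
    t=0.8386 [x] (0,1) — stop
  → r_3 = 0.8386
beam 4: φ=135°, α=255°
  cosα=-0.2588 sinα=-0.9659 | (1,1) | tMaxX 3.1296 tMaxY 0.2588 | tΔX 3.8637 tΔY 1.0353
    t=0.2588 [y] (1,0) — stop
  → r_4 = 0.2588

ranges = [0.9659, 8.0234, 0.8386, 0.2588]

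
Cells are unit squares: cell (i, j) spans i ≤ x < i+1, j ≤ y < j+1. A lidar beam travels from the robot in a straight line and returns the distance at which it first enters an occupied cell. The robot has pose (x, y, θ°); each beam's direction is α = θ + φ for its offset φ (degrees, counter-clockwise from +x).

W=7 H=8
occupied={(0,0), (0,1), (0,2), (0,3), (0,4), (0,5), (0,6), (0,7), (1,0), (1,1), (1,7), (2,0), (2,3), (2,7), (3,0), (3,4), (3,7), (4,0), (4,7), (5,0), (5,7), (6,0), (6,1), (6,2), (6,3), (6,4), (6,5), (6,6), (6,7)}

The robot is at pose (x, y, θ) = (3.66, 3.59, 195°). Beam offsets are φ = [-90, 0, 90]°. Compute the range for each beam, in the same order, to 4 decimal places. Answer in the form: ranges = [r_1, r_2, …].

beam 1: φ=-90°, α=105°
  cosα=-0.2588 sinα=0.9659 | (3,3) | tMaxX 2.5500 tMaxY 0.4245 | tΔX 3.8637 tΔY 1.0353
    t=0.4245 [y] (3,4) — stop
  → r_1 = 0.4245
beam 2: φ=0°, α=195°
  cosα=-0.9659 sinα=-0.2588 | (3,3) | tMaxX 0.6833 tMaxY 2.2796 | tΔX 1.0353 tΔY 3.8637
    t=0.6833 [x] (2,3) — stop
  → r_2 = 0.6833
beam 3: φ=90°, α=285°
  cosα=0.2588 sinα=-0.9659 | (3,3) | tMaxX 1.3137 tMaxY 0.6108 | tΔX 3.8637 tΔY 1.0353
    t=0.6108 [y] (3,2)
    t=1.3137 [x] (4,2)
    t=1.6461 [y] (4,1)
    t=2.6814 [y] (4,0) — stop
  → r_3 = 2.6814

ranges = [0.4245, 0.6833, 2.6814]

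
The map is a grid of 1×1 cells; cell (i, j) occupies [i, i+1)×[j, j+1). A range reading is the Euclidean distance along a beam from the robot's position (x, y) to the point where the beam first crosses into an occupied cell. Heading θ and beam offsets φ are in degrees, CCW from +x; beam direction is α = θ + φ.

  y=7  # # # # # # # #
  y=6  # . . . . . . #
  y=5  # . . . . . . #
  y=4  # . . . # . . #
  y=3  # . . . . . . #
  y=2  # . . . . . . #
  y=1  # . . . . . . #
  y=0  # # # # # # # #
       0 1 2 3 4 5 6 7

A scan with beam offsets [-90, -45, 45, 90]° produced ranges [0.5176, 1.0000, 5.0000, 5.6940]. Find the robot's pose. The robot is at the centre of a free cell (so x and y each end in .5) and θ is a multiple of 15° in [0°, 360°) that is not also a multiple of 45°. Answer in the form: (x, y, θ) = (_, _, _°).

(x, y, θ) = (4.5, 1.5, 15°)

The pose lattice has 35·16 = 560 candidates. Test each by forward raycasting.
  (5.5, 4.5, 195°): beam 1 = 2.5882 ≠ 0.5176 ✗
  (4.5, 6.5, 165°): beam 2 = 0.5774 ≠ 1.0000 ✗
  (3.5, 3.5, 75°): beam 1 = 3.6235 ≠ 0.5176 ✗
  …
  (4.5, 1.5, 15°): r_1=0.5176, r_2=1.0000, r_3=5.0000, r_4=5.6940 — all match ✓
Only this pose fits every beam.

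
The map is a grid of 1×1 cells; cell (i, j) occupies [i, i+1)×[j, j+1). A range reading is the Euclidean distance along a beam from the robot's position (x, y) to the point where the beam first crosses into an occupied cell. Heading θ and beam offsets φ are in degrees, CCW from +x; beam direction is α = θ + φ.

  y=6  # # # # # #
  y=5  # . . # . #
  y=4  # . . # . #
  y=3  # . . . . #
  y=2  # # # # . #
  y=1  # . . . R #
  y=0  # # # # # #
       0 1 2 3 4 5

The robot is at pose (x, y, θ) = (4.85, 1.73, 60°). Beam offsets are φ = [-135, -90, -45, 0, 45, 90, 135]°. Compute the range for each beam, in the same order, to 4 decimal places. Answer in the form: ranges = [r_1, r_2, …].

ranges = [0.5796, 0.1732, 0.1553, 0.3000, 3.2841, 0.9815, 2.8205]

beam 1: φ=-135°, α=285°
  dir = (cos 285°, sin 285°) = (0.2588, -0.9659); from cell (4,1)
  next x-line at t=0.5796, next y-line at t=0.7558; Δt_x=3.8637, Δt_y=1.0353
    x: enter (5,1) at t=0.5796 ← occupied
  → r_1 = 0.5796
beam 2: φ=-90°, α=330°
  dir = (cos 330°, sin 330°) = (0.8660, -0.5000); from cell (4,1)
  next x-line at t=0.1732, next y-line at t=1.4600; Δt_x=1.1547, Δt_y=2.0000
    x: enter (5,1) at t=0.1732 ← occupied
  → r_2 = 0.1732
beam 3: φ=-45°, α=15°
  dir = (cos 15°, sin 15°) = (0.9659, 0.2588); from cell (4,1)
  next x-line at t=0.1553, next y-line at t=1.0432; Δt_x=1.0353, Δt_y=3.8637
    x: enter (5,1) at t=0.1553 ← occupied
  → r_3 = 0.1553
beam 4: φ=0°, α=60°
  dir = (cos 60°, sin 60°) = (0.5000, 0.8660); from cell (4,1)
  next x-line at t=0.3000, next y-line at t=0.3118; Δt_x=2.0000, Δt_y=1.1547
    x: enter (5,1) at t=0.3000 ← occupied
  → r_4 = 0.3000
beam 5: φ=45°, α=105°
  dir = (cos 105°, sin 105°) = (-0.2588, 0.9659); from cell (4,1)
  next x-line at t=3.2841, next y-line at t=0.2795; Δt_x=3.8637, Δt_y=1.0353
    y: enter (4,2) at t=0.2795
    y: enter (4,3) at t=1.3148
    y: enter (4,4) at t=2.3501
    x: enter (3,4) at t=3.2841 ← occupied
  → r_5 = 3.2841
beam 6: φ=90°, α=150°
  dir = (cos 150°, sin 150°) = (-0.8660, 0.5000); from cell (4,1)
  next x-line at t=0.9815, next y-line at t=0.5400; Δt_x=1.1547, Δt_y=2.0000
    y: enter (4,2) at t=0.5400
    x: enter (3,2) at t=0.9815 ← occupied
  → r_6 = 0.9815
beam 7: φ=135°, α=195°
  dir = (cos 195°, sin 195°) = (-0.9659, -0.2588); from cell (4,1)
  next x-line at t=0.8800, next y-line at t=2.8205; Δt_x=1.0353, Δt_y=3.8637
    x: enter (3,1) at t=0.8800
    x: enter (2,1) at t=1.9153
    y: enter (2,0) at t=2.8205 ← occupied
  → r_7 = 2.8205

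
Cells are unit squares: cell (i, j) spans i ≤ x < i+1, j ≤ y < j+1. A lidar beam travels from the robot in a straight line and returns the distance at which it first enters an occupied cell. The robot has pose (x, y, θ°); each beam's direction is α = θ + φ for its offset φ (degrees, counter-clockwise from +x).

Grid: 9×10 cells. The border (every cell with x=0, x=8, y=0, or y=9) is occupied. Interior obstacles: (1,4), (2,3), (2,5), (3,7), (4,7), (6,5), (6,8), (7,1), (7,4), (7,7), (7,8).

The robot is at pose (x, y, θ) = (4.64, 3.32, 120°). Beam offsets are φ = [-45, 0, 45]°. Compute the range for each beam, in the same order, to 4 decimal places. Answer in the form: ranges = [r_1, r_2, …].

beam 1: φ=-45°, α=75°
  d=(0.2588,0.9659)  start (4,3)  tX=1.3909 tY=0.7040  stride 1/|dx|=3.8637 1/|dy|=1.0353
    cross y-line → (4,4), t=0.7040
    cross x-line → (5,4), t=1.3909
    cross y-line → (5,5), t=1.7393
    cross y-line → (5,6), t=2.7745
    cross y-line → (5,7), t=3.8098
    cross y-line → (5,8), t=4.8451
    cross x-line → (6,8), t=5.2546 (wall)
  → r_1 = 5.2546
beam 2: φ=0°, α=120°
  d=(-0.5000,0.8660)  start (4,3)  tX=1.2800 tY=0.7852  stride 1/|dx|=2.0000 1/|dy|=1.1547
    cross y-line → (4,4), t=0.7852
    cross x-line → (3,4), t=1.2800
    cross y-line → (3,5), t=1.9399
    cross y-line → (3,6), t=3.0946
    cross x-line → (2,6), t=3.2800
    cross y-line → (2,7), t=4.2493
    cross x-line → (1,7), t=5.2800
    cross y-line → (1,8), t=5.4040
    cross y-line → (1,9), t=6.5587 (wall)
  → r_2 = 6.5587
beam 3: φ=45°, α=165°
  d=(-0.9659,0.2588)  start (4,3)  tX=0.6626 tY=2.6273  stride 1/|dx|=1.0353 1/|dy|=3.8637
    cross x-line → (3,3), t=0.6626
    cross x-line → (2,3), t=1.6979 (wall)
  → r_3 = 1.6979

ranges = [5.2546, 6.5587, 1.6979]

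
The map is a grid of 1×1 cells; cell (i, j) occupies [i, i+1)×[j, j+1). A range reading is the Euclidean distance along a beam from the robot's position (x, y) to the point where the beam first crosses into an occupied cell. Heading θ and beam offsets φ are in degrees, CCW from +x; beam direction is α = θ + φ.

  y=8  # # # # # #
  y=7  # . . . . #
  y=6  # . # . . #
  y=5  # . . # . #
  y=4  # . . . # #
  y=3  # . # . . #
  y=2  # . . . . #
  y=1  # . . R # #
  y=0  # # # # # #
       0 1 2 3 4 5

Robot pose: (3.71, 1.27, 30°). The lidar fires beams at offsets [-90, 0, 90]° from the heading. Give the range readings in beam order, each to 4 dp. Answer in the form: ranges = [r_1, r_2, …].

beam 1: φ=-90°, α=300°
  d=(0.5000,-0.8660)  start (3,1)  tX=0.5800 tY=0.3118  stride 1/|dx|=2.0000 1/|dy|=1.1547
    cross y-line → (3,0), t=0.3118 (wall)
  → r_1 = 0.3118
beam 2: φ=0°, α=30°
  d=(0.8660,0.5000)  start (3,1)  tX=0.3349 tY=1.4600  stride 1/|dx|=1.1547 1/|dy|=2.0000
    cross x-line → (4,1), t=0.3349 (wall)
  → r_2 = 0.3349
beam 3: φ=90°, α=120°
  d=(-0.5000,0.8660)  start (3,1)  tX=1.4200 tY=0.8429  stride 1/|dx|=2.0000 1/|dy|=1.1547
    cross y-line → (3,2), t=0.8429
    cross x-line → (2,2), t=1.4200
    cross y-line → (2,3), t=1.9976 (wall)
  → r_3 = 1.9976

ranges = [0.3118, 0.3349, 1.9976]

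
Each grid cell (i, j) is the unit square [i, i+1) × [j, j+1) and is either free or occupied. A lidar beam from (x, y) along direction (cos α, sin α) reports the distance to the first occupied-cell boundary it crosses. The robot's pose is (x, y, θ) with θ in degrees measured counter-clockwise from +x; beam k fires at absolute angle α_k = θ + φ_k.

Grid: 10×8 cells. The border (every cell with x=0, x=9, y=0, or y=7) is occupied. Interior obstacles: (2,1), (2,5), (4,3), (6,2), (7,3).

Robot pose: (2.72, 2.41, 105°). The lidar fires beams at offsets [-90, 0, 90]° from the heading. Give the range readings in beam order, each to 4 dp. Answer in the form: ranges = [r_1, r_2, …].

beam 1: φ=-90°, α=15°
  d=(0.9659,0.2588)  start (2,2)  tX=0.2899 tY=2.2796  stride 1/|dx|=1.0353 1/|dy|=3.8637
    cross x-line → (3,2), t=0.2899
    cross x-line → (4,2), t=1.3252
    cross y-line → (4,3), t=2.2796 (wall)
  → r_1 = 2.2796
beam 2: φ=0°, α=105°
  d=(-0.2588,0.9659)  start (2,2)  tX=2.7819 tY=0.6108  stride 1/|dx|=3.8637 1/|dy|=1.0353
    cross y-line → (2,3), t=0.6108
    cross y-line → (2,4), t=1.6461
    cross y-line → (2,5), t=2.6814 (wall)
  → r_2 = 2.6814
beam 3: φ=90°, α=195°
  d=(-0.9659,-0.2588)  start (2,2)  tX=0.7454 tY=1.5841  stride 1/|dx|=1.0353 1/|dy|=3.8637
    cross x-line → (1,2), t=0.7454
    cross y-line → (1,1), t=1.5841
    cross x-line → (0,1), t=1.7807 (wall)
  → r_3 = 1.7807

ranges = [2.2796, 2.6814, 1.7807]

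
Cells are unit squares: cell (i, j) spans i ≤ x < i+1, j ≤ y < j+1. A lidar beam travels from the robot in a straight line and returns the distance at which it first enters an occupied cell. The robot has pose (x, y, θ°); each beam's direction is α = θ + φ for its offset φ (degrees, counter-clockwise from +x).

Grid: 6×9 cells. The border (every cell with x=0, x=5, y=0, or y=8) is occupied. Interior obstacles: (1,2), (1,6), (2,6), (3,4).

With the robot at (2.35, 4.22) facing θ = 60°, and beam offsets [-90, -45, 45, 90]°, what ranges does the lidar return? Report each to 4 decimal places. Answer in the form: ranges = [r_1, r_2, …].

ranges = [3.0600, 0.6729, 1.8428, 1.5588]

beam 1: φ=-90°, α=330°
  direction (0.8660, -0.5000); cell (2,4); t to first gridline: x 0.7506, y 0.4400 (then +1.1547 / +2.0000)
    (2,3) via y @ 0.4400
    (3,3) via x @ 0.7506
    (4,3) via x @ 1.9053
    (4,2) via y @ 2.4400
    (5,2) via x @ 3.0600  # hit
  → r_1 = 3.0600
beam 2: φ=-45°, α=15°
  direction (0.9659, 0.2588); cell (2,4); t to first gridline: x 0.6729, y 3.0137 (then +1.0353 / +3.8637)
    (3,4) via x @ 0.6729  # hit
  → r_2 = 0.6729
beam 3: φ=45°, α=105°
  direction (-0.2588, 0.9659); cell (2,4); t to first gridline: x 1.3523, y 0.8075 (then +3.8637 / +1.0353)
    (2,5) via y @ 0.8075
    (1,5) via x @ 1.3523
    (1,6) via y @ 1.8428  # hit
  → r_3 = 1.8428
beam 4: φ=90°, α=150°
  direction (-0.8660, 0.5000); cell (2,4); t to first gridline: x 0.4041, y 1.5600 (then +1.1547 / +2.0000)
    (1,4) via x @ 0.4041
    (0,4) via x @ 1.5588  # hit
  → r_4 = 1.5588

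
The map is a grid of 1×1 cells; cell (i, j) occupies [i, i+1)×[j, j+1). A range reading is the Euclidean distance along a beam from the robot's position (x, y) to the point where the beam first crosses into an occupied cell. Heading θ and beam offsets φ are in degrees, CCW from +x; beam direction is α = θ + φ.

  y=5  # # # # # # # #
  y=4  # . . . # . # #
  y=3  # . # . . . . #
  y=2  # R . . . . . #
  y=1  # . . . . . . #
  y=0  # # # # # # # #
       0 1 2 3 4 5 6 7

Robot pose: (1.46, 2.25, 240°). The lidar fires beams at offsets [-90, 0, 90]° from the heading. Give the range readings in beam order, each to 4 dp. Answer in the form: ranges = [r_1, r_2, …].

beam 1: φ=-90°, α=150°
  direction (-0.8660, 0.5000); cell (1,2); t to first gridline: x 0.5312, y 1.5000 (then +1.1547 / +2.0000)
    (0,2) via x @ 0.5312  # hit
  → r_1 = 0.5312
beam 2: φ=0°, α=240°
  direction (-0.5000, -0.8660); cell (1,2); t to first gridline: x 0.9200, y 0.2887 (then +2.0000 / +1.1547)
    (1,1) via y @ 0.2887
    (0,1) via x @ 0.9200  # hit
  → r_2 = 0.9200
beam 3: φ=90°, α=330°
  direction (0.8660, -0.5000); cell (1,2); t to first gridline: x 0.6235, y 0.5000 (then +1.1547 / +2.0000)
    (1,1) via y @ 0.5000
    (2,1) via x @ 0.6235
    (3,1) via x @ 1.7782
    (3,0) via y @ 2.5000  # hit
  → r_3 = 2.5000

ranges = [0.5312, 0.9200, 2.5000]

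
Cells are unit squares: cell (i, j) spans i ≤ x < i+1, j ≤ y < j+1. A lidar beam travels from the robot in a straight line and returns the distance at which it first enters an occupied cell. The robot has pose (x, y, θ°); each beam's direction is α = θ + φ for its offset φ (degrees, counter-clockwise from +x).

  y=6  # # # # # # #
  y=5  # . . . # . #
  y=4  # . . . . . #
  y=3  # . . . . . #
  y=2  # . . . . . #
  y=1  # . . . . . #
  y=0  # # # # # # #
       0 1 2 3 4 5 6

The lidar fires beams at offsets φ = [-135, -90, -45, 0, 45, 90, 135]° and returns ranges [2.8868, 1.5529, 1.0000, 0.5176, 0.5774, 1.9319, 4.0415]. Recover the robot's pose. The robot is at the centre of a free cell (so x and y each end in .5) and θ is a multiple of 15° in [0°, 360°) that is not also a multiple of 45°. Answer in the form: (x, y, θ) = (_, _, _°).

Enumerate (i+0.5, j+0.5, θ) over the 24 free cells and 16 admissible headings. For each, cast all 7 beams and compare to the given ranges.
  (5.5, 3.5, 165°): beam 1 = 0.5774 ≠ 2.8868 ✗
  (3.5, 4.5, 285°): beam 2 = 2.5882 ≠ 1.5529 ✗
  (2.5, 4.5, 60°): beam 1 = 3.6235 ≠ 2.8868 ✗
  …
  (1.5, 4.5, 165°): r_1=2.8868, r_2=1.5529, r_3=1.0000, r_4=0.5176, r_5=0.5774, r_6=1.9319, r_7=4.0415 — all match ✓
Only this pose fits every beam.

(x, y, θ) = (1.5, 4.5, 165°)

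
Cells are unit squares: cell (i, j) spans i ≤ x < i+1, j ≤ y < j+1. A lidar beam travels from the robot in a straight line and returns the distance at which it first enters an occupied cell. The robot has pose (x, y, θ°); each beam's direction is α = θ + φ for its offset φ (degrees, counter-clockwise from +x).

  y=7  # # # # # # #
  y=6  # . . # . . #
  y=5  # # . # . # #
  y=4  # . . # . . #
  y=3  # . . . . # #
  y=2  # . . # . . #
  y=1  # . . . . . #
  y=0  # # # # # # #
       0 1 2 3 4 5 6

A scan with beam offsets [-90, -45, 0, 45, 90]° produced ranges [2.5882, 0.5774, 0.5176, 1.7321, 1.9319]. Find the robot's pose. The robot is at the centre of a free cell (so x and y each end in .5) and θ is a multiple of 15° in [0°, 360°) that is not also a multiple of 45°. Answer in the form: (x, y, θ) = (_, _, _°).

(x, y, θ) = (4.5, 3.5, 15°)

Candidates: 23 free-cell centres × 16 headings = 368 poses. Raycast each; keep the one whose scan matches to 4 dp.
  (4.5, 5.5, 345°): beam 2 = 1.7321 ≠ 0.5774 ✗
  (1.5, 2.5, 150°): beam 1 = 3.0000 ≠ 2.5882 ✗
  (5.5, 6.5, 165°): beam 1 = 0.5176 ≠ 2.5882 ✗
  (2.5, 3.5, 60°): beam 1 = 1.0000 ≠ 2.5882 ✗
  (2.5, 3.5, 75°): beam 1 = 3.6235 ≠ 2.5882 ✗
  …
  (4.5, 3.5, 15°): r_1=2.5882, r_2=0.5774, r_3=0.5176, r_4=1.7321, r_5=1.9319 — all match ✓
No second candidate reproduces the full scan.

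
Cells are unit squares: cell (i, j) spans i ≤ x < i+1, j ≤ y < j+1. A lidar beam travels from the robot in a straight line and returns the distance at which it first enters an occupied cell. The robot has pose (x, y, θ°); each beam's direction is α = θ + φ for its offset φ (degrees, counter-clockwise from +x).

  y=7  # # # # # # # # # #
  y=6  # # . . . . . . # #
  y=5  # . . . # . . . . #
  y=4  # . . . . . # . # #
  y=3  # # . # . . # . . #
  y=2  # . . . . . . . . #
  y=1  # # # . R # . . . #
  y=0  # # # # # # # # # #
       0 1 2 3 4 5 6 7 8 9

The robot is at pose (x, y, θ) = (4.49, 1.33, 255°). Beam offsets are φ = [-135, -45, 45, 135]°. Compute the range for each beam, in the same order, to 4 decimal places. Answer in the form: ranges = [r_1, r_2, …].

ranges = [1.9283, 0.6600, 0.3811, 0.5889]

beam 1: φ=-135°, α=120°
  dir = (cos 120°, sin 120°) = (-0.5000, 0.8660); from cell (4,1)
  next x-line at t=0.9800, next y-line at t=0.7736; Δt_x=2.0000, Δt_y=1.1547
    y: enter (4,2) at t=0.7736
    x: enter (3,2) at t=0.9800
    y: enter (3,3) at t=1.9283 ← occupied
  → r_1 = 1.9283
beam 2: φ=-45°, α=210°
  dir = (cos 210°, sin 210°) = (-0.8660, -0.5000); from cell (4,1)
  next x-line at t=0.5658, next y-line at t=0.6600; Δt_x=1.1547, Δt_y=2.0000
    x: enter (3,1) at t=0.5658
    y: enter (3,0) at t=0.6600 ← occupied
  → r_2 = 0.6600
beam 3: φ=45°, α=300°
  dir = (cos 300°, sin 300°) = (0.5000, -0.8660); from cell (4,1)
  next x-line at t=1.0200, next y-line at t=0.3811; Δt_x=2.0000, Δt_y=1.1547
    y: enter (4,0) at t=0.3811 ← occupied
  → r_3 = 0.3811
beam 4: φ=135°, α=30°
  dir = (cos 30°, sin 30°) = (0.8660, 0.5000); from cell (4,1)
  next x-line at t=0.5889, next y-line at t=1.3400; Δt_x=1.1547, Δt_y=2.0000
    x: enter (5,1) at t=0.5889 ← occupied
  → r_4 = 0.5889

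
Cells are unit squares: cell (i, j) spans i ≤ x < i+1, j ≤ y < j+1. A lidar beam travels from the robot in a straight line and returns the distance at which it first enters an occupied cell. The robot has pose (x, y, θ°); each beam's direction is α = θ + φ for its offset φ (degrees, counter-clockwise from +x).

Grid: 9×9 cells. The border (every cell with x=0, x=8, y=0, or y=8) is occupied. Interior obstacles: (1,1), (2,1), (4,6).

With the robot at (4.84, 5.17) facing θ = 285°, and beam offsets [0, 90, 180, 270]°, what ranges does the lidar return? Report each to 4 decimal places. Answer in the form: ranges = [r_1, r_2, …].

beam 1: φ=0°, α=285°
  direction (0.2588, -0.9659); cell (4,5); t to first gridline: x 0.6182, y 0.1760 (then +3.8637 / +1.0353)
    (4,4) via y @ 0.1760
    (5,4) via x @ 0.6182
    (5,3) via y @ 1.2113
    (5,2) via y @ 2.2465
    (5,1) via y @ 3.2818
    (5,0) via y @ 4.3171  # hit
  → r_1 = 4.3171
beam 2: φ=90°, α=15°
  direction (0.9659, 0.2588); cell (4,5); t to first gridline: x 0.1656, y 3.2069 (then +1.0353 / +3.8637)
    (5,5) via x @ 0.1656
    (6,5) via x @ 1.2009
    (7,5) via x @ 2.2362
    (7,6) via y @ 3.2069
    (8,6) via x @ 3.2715  # hit
  → r_2 = 3.2715
beam 3: φ=180°, α=105°
  direction (-0.2588, 0.9659); cell (4,5); t to first gridline: x 3.2455, y 0.8593 (then +3.8637 / +1.0353)
    (4,6) via y @ 0.8593  # hit
  → r_3 = 0.8593
beam 4: φ=270°, α=195°
  direction (-0.9659, -0.2588); cell (4,5); t to first gridline: x 0.8696, y 0.6568 (then +1.0353 / +3.8637)
    (4,4) via y @ 0.6568
    (3,4) via x @ 0.8696
    (2,4) via x @ 1.9049
    (1,4) via x @ 2.9402
    (0,4) via x @ 3.9755  # hit
  → r_4 = 3.9755

ranges = [4.3171, 3.2715, 0.8593, 3.9755]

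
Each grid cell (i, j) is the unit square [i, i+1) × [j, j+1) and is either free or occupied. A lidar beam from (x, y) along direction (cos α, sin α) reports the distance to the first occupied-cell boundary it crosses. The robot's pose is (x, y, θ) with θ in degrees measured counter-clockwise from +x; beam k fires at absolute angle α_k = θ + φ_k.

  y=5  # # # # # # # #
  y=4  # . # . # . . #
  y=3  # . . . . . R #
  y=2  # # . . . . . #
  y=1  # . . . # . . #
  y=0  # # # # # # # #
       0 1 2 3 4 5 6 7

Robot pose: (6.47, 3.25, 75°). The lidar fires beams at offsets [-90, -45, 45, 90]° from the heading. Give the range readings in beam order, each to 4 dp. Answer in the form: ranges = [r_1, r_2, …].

beam 1: φ=-90°, α=345°
  cosα=0.9659 sinα=-0.2588 | (6,3) | tMaxX 0.5487 tMaxY 0.9659 | tΔX 1.0353 tΔY 3.8637
    t=0.5487 [x] (7,3) — stop
  → r_1 = 0.5487
beam 2: φ=-45°, α=30°
  cosα=0.8660 sinα=0.5000 | (6,3) | tMaxX 0.6120 tMaxY 1.5000 | tΔX 1.1547 tΔY 2.0000
    t=0.6120 [x] (7,3) — stop
  → r_2 = 0.6120
beam 3: φ=45°, α=120°
  cosα=-0.5000 sinα=0.8660 | (6,3) | tMaxX 0.9400 tMaxY 0.8660 | tΔX 2.0000 tΔY 1.1547
    t=0.8660 [y] (6,4)
    t=0.9400 [x] (5,4)
    t=2.0207 [y] (5,5) — stop
  → r_3 = 2.0207
beam 4: φ=90°, α=165°
  cosα=-0.9659 sinα=0.2588 | (6,3) | tMaxX 0.4866 tMaxY 2.8978 | tΔX 1.0353 tΔY 3.8637
    t=0.4866 [x] (5,3)
    t=1.5219 [x] (4,3)
    t=2.5571 [x] (3,3)
    t=2.8978 [y] (3,4)
    t=3.5924 [x] (2,4) — stop
  → r_4 = 3.5924

ranges = [0.5487, 0.6120, 2.0207, 3.5924]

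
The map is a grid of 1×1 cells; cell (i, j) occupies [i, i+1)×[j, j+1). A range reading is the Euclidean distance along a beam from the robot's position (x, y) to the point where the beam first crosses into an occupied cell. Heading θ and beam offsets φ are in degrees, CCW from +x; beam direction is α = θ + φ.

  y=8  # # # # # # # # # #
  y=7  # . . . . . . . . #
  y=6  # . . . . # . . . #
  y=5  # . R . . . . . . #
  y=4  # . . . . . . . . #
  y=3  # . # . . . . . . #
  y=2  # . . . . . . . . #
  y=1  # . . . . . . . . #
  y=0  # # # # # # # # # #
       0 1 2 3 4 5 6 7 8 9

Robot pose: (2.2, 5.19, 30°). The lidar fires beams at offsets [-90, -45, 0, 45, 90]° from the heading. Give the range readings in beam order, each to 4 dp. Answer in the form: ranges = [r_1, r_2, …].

ranges = [1.3741, 7.0399, 3.2332, 2.9091, 2.4000]

beam 1: φ=-90°, α=300°
  dir = (cos 300°, sin 300°) = (0.5000, -0.8660); from cell (2,5)
  next x-line at t=1.6000, next y-line at t=0.2194; Δt_x=2.0000, Δt_y=1.1547
    y: enter (2,4) at t=0.2194
    y: enter (2,3) at t=1.3741 ← occupied
  → r_1 = 1.3741
beam 2: φ=-45°, α=345°
  dir = (cos 345°, sin 345°) = (0.9659, -0.2588); from cell (2,5)
  next x-line at t=0.8282, next y-line at t=0.7341; Δt_x=1.0353, Δt_y=3.8637
    y: enter (2,4) at t=0.7341
    x: enter (3,4) at t=0.8282
    x: enter (4,4) at t=1.8635
    x: enter (5,4) at t=2.8988
    x: enter (6,4) at t=3.9340
    y: enter (6,3) at t=4.5978
    x: enter (7,3) at t=4.9693
    x: enter (8,3) at t=6.0046
    x: enter (9,3) at t=7.0399 ← occupied
  → r_2 = 7.0399
beam 3: φ=0°, α=30°
  dir = (cos 30°, sin 30°) = (0.8660, 0.5000); from cell (2,5)
  next x-line at t=0.9238, next y-line at t=1.6200; Δt_x=1.1547, Δt_y=2.0000
    x: enter (3,5) at t=0.9238
    y: enter (3,6) at t=1.6200
    x: enter (4,6) at t=2.0785
    x: enter (5,6) at t=3.2332 ← occupied
  → r_3 = 3.2332
beam 4: φ=45°, α=75°
  dir = (cos 75°, sin 75°) = (0.2588, 0.9659); from cell (2,5)
  next x-line at t=3.0910, next y-line at t=0.8386; Δt_x=3.8637, Δt_y=1.0353
    y: enter (2,6) at t=0.8386
    y: enter (2,7) at t=1.8738
    y: enter (2,8) at t=2.9091 ← occupied
  → r_4 = 2.9091
beam 5: φ=90°, α=120°
  dir = (cos 120°, sin 120°) = (-0.5000, 0.8660); from cell (2,5)
  next x-line at t=0.4000, next y-line at t=0.9353; Δt_x=2.0000, Δt_y=1.1547
    x: enter (1,5) at t=0.4000
    y: enter (1,6) at t=0.9353
    y: enter (1,7) at t=2.0900
    x: enter (0,7) at t=2.4000 ← occupied
  → r_5 = 2.4000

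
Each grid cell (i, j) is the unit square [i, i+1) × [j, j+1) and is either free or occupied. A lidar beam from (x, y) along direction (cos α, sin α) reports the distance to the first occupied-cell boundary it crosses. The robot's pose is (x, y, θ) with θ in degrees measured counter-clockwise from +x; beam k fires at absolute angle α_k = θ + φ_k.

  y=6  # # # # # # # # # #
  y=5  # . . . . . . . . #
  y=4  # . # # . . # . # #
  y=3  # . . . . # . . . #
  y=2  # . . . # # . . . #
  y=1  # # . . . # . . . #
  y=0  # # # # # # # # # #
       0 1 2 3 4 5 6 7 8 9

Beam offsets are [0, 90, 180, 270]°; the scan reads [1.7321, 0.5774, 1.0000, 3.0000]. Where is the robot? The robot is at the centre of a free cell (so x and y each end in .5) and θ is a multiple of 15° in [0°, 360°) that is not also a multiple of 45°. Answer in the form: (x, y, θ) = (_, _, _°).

(x, y, θ) = (4.5, 4.5, 120°)

Candidates: 31 free-cell centres × 16 headings = 496 poses. Raycast each; keep the one whose scan matches to 4 dp.
  (8.5, 1.5, 150°): beam 1 = 2.8868 ≠ 1.7321 ✗
  (7.5, 4.5, 210°): beam 1 = 0.5774 ≠ 1.7321 ✗
  (3.5, 2.5, 120°): beam 2 = 1.7321 ≠ 0.5774 ✗
  …
  (4.5, 4.5, 120°): r_1=1.7321, r_2=0.5774, r_3=1.0000, r_4=3.0000 — all match ✓
No second candidate reproduces the full scan.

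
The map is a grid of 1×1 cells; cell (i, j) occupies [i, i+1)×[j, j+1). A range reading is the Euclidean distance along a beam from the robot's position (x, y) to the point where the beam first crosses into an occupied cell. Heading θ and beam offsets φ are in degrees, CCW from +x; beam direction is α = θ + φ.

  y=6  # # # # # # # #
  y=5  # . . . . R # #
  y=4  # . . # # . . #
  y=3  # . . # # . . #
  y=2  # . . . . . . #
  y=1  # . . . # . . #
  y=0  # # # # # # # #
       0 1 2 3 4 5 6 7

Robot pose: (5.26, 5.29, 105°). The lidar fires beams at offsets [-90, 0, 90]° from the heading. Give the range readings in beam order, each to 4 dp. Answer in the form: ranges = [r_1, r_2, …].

ranges = [0.7661, 0.7350, 1.1205]

beam 1: φ=-90°, α=15°
  dir = (cos 15°, sin 15°) = (0.9659, 0.2588); from cell (5,5)
  next x-line at t=0.7661, next y-line at t=2.7432; Δt_x=1.0353, Δt_y=3.8637
    x: enter (6,5) at t=0.7661 ← occupied
  → r_1 = 0.7661
beam 2: φ=0°, α=105°
  dir = (cos 105°, sin 105°) = (-0.2588, 0.9659); from cell (5,5)
  next x-line at t=1.0046, next y-line at t=0.7350; Δt_x=3.8637, Δt_y=1.0353
    y: enter (5,6) at t=0.7350 ← occupied
  → r_2 = 0.7350
beam 3: φ=90°, α=195°
  dir = (cos 195°, sin 195°) = (-0.9659, -0.2588); from cell (5,5)
  next x-line at t=0.2692, next y-line at t=1.1205; Δt_x=1.0353, Δt_y=3.8637
    x: enter (4,5) at t=0.2692
    y: enter (4,4) at t=1.1205 ← occupied
  → r_3 = 1.1205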